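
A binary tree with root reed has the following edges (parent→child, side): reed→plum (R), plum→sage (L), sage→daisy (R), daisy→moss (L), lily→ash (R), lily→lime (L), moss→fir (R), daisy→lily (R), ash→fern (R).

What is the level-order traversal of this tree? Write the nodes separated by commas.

Level-order visits nodes level by level from the root, left to right within each level.
Level 0: reed
Level 1: plum
Level 2: sage
Level 3: daisy
Level 4: moss, lily
Level 5: fir, lime, ash
Level 6: fern

reed, plum, sage, daisy, moss, lily, fir, lime, ash, fern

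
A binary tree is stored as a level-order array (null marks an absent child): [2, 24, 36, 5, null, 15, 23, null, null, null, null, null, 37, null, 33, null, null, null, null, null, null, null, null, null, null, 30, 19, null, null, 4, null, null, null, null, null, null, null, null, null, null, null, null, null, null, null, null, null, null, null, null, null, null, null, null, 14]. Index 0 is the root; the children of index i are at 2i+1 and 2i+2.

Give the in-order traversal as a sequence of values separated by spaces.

5 24 2 15 30 37 19 14 36 23 4 33

In-order visits the left subtree, then the node, then the right subtree.
At 2: go left to 24.
  At 24: go left to 5.
    5 is a leaf — visit 5.
  Visit 24.
  At 24: no right child.
Visit 2.
At 2: go right to 36.
  At 36: go left to 15.
    At 15: no left child.
    Visit 15.
    At 15: go right to 37.
      At 37: go left to 30.
        30 is a leaf — visit 30.
      Visit 37.
      At 37: go right to 19.
        At 19: no left child.
        Visit 19.
        At 19: go right to 14.
          14 is a leaf — visit 14.
  Visit 36.
  At 36: go right to 23.
    At 23: no left child.
    Visit 23.
    At 23: go right to 33.
      At 33: go left to 4.
        4 is a leaf — visit 4.
      Visit 33.
      At 33: no right child.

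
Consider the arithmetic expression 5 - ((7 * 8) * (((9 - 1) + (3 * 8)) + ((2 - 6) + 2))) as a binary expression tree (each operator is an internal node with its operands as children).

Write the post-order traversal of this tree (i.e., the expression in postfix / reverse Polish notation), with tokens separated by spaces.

Post-order on an expression tree gives postfix notation: for each operator, emit left operand, right operand, then the operator.

5 7 8 * 9 1 - 3 8 * + 2 6 - 2 + + * -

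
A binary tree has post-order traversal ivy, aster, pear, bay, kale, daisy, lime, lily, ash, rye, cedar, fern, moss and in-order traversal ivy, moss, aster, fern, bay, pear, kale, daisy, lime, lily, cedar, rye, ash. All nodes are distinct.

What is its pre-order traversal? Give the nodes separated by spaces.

The last element of post-order is the root; it splits in-order into left and right subtrees.
Root moss: left subtree has 1 node {ivy}, right has 11 {aster, fern, bay, pear, kale, daisy, lime, lily, cedar, rye, ash}.
  Root fern: left subtree has 1 node {aster}, right has 9 {bay, pear, kale, daisy, lime, lily, cedar, rye, ash}.
    Root cedar: left subtree has 6 nodes {bay, pear, kale, daisy, lime, lily}, right has 2 {rye, ash}.
      Root lily: left subtree has 5 nodes {bay, pear, kale, daisy, lime}, right has 0 { }.
        Root lime: left subtree has 4 nodes {bay, pear, kale, daisy}, right has 0 { }.
          Root daisy: left subtree has 3 nodes {bay, pear, kale}, right has 0 { }.
            Root kale: left subtree has 2 nodes {bay, pear}, right has 0 { }.
              Root bay: left subtree has 0 nodes { }, right has 1 {pear}.
      Root rye: left subtree has 0 nodes { }, right has 1 {ash}.

moss ivy fern aster cedar lily lime daisy kale bay pear rye ash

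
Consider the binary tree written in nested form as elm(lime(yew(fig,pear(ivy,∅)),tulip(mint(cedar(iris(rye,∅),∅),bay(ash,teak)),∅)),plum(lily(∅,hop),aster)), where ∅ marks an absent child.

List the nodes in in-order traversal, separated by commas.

fig, yew, ivy, pear, lime, rye, iris, cedar, mint, ash, bay, teak, tulip, elm, lily, hop, plum, aster

In-order visits the left subtree, then the node, then the right subtree.
At elm: go left to lime.
  At lime: go left to yew.
    At yew: go left to fig.
      fig is a leaf — visit fig.
    Visit yew.
    At yew: go right to pear.
      At pear: go left to ivy.
        ivy is a leaf — visit ivy.
      Visit pear.
      At pear: no right child.
  Visit lime.
  At lime: go right to tulip.
    At tulip: go left to mint.
      At mint: go left to cedar.
        At cedar: go left to iris.
          At iris: go left to rye.
            rye is a leaf — visit rye.
          Visit iris.
          At iris: no right child.
        Visit cedar.
        At cedar: no right child.
      Visit mint.
      At mint: go right to bay.
        At bay: go left to ash.
          ash is a leaf — visit ash.
        Visit bay.
        At bay: go right to teak.
          teak is a leaf — visit teak.
    Visit tulip.
    At tulip: no right child.
Visit elm.
At elm: go right to plum.
  At plum: go left to lily.
    At lily: no left child.
    Visit lily.
    At lily: go right to hop.
      hop is a leaf — visit hop.
  Visit plum.
  At plum: go right to aster.
    aster is a leaf — visit aster.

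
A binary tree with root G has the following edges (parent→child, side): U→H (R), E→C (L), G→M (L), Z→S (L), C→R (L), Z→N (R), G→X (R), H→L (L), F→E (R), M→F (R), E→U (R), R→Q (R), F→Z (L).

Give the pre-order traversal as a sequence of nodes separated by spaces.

Pre-order visits the node, then its left subtree, then its right subtree.
Visit G.
At G: go left to M.
  Visit M.
  At M: no left child.
  At M: go right to F.
    Visit F.
    At F: go left to Z.
      Visit Z.
      At Z: go left to S.
        S is a leaf — visit S.
      At Z: go right to N.
        N is a leaf — visit N.
    At F: go right to E.
      Visit E.
      At E: go left to C.
        Visit C.
        At C: go left to R.
          Visit R.
          At R: no left child.
          At R: go right to Q.
            Q is a leaf — visit Q.
        At C: no right child.
      At E: go right to U.
        Visit U.
        At U: no left child.
        At U: go right to H.
          Visit H.
          At H: go left to L.
            L is a leaf — visit L.
          At H: no right child.
At G: go right to X.
  X is a leaf — visit X.

G M F Z S N E C R Q U H L X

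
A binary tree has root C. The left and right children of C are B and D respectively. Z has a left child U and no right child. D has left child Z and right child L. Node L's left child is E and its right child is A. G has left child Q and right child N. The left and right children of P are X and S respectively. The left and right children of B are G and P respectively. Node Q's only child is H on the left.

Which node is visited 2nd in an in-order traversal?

Q

In-order visits the left subtree, then the node, then the right subtree.
At C: go left to B.
  At B: go left to G.
    At G: go left to Q.
      At Q: go left to H.
        H is a leaf — visit H.
      Visit Q.
      At Q: no right child.
    Visit G.
    At G: go right to N.
      N is a leaf — visit N.
  Visit B.
  At B: go right to P.
    At P: go left to X.
      X is a leaf — visit X.
    Visit P.
    At P: go right to S.
      S is a leaf — visit S.
Visit C.
At C: go right to D.
  At D: go left to Z.
    At Z: go left to U.
      U is a leaf — visit U.
    Visit Z.
    At Z: no right child.
  Visit D.
  At D: go right to L.
    At L: go left to E.
      E is a leaf — visit E.
    Visit L.
    At L: go right to A.
      A is a leaf — visit A.
Full in-order sequence: H, Q, G, N, B, X, P, S, C, U, Z, D, E, L, A.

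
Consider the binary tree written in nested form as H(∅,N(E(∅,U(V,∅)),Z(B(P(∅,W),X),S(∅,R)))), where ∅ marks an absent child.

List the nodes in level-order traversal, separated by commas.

Level-order visits nodes level by level from the root, left to right within each level.
Level 0: H
Level 1: N
Level 2: E, Z
Level 3: U, B, S
Level 4: V, P, X, R
Level 5: W

H, N, E, Z, U, B, S, V, P, X, R, W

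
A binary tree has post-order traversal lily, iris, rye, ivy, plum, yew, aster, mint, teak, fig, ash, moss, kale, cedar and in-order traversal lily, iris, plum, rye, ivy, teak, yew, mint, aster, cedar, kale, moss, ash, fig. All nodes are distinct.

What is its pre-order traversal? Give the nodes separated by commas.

The last element of post-order is the root; it splits in-order into left and right subtrees.
Root cedar: left subtree has 9 nodes {lily, iris, plum, rye, ivy, teak, yew, mint, aster}, right has 4 {kale, moss, ash, fig}.
  Root teak: left subtree has 5 nodes {lily, iris, plum, rye, ivy}, right has 3 {yew, mint, aster}.
    Root plum: left subtree has 2 nodes {lily, iris}, right has 2 {rye, ivy}.
      Root iris: left subtree has 1 node {lily}, right has 0 { }.
      Root ivy: left subtree has 1 node {rye}, right has 0 { }.
    Root mint: left subtree has 1 node {yew}, right has 1 {aster}.
  Root kale: left subtree has 0 nodes { }, right has 3 {moss, ash, fig}.
    Root moss: left subtree has 0 nodes { }, right has 2 {ash, fig}.
      Root ash: left subtree has 0 nodes { }, right has 1 {fig}.

cedar, teak, plum, iris, lily, ivy, rye, mint, yew, aster, kale, moss, ash, fig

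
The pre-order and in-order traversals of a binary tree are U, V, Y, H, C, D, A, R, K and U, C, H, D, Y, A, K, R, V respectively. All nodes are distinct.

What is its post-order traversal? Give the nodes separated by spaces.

C D H K R A Y V U

The first element of pre-order is the root; it splits in-order into left and right subtrees.
Root U: left subtree has 0 nodes { }, right has 8 {C, H, D, Y, A, K, R, V}.
  Root V: left subtree has 7 nodes {C, H, D, Y, A, K, R}, right has 0 { }.
    Root Y: left subtree has 3 nodes {C, H, D}, right has 3 {A, K, R}.
      Root H: left subtree has 1 node {C}, right has 1 {D}.
      Root A: left subtree has 0 nodes { }, right has 2 {K, R}.
        Root R: left subtree has 1 node {K}, right has 0 { }.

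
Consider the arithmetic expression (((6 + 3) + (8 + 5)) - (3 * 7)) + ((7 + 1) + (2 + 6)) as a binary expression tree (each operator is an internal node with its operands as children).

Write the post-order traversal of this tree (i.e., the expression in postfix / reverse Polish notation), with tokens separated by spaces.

6 3 + 8 5 + + 3 7 * - 7 1 + 2 6 + + +

Post-order on an expression tree gives postfix notation: for each operator, emit left operand, right operand, then the operator.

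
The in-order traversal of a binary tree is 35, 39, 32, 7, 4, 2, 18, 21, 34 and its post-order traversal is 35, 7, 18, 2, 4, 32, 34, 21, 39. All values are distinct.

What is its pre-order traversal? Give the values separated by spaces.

39 35 21 32 4 7 2 18 34

The last element of post-order is the root; it splits in-order into left and right subtrees.
Root 39: left subtree has 1 node {35}, right has 7 {32, 7, 4, 2, 18, 21, 34}.
  Root 21: left subtree has 5 nodes {32, 7, 4, 2, 18}, right has 1 {34}.
    Root 32: left subtree has 0 nodes { }, right has 4 {7, 4, 2, 18}.
      Root 4: left subtree has 1 node {7}, right has 2 {2, 18}.
        Root 2: left subtree has 0 nodes { }, right has 1 {18}.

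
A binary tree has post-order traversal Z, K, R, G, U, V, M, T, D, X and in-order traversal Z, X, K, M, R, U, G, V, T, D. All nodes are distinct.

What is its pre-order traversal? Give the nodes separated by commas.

The last element of post-order is the root; it splits in-order into left and right subtrees.
Root X: left subtree has 1 node {Z}, right has 8 {K, M, R, U, G, V, T, D}.
  Root D: left subtree has 7 nodes {K, M, R, U, G, V, T}, right has 0 { }.
    Root T: left subtree has 6 nodes {K, M, R, U, G, V}, right has 0 { }.
      Root M: left subtree has 1 node {K}, right has 4 {R, U, G, V}.
        Root V: left subtree has 3 nodes {R, U, G}, right has 0 { }.
          Root U: left subtree has 1 node {R}, right has 1 {G}.

X, Z, D, T, M, K, V, U, R, G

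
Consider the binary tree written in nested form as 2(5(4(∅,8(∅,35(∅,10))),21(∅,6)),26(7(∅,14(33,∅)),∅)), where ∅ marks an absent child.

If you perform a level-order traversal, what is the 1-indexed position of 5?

2

Level-order visits nodes level by level from the root, left to right within each level.
Level 0: 2
Level 1: 5, 26
Level 2: 4, 21, 7
Level 3: 8, 6, 14
Level 4: 35, 33
Level 5: 10
Full level-order sequence: 2, 5, 26, 4, 21, 7, 8, 6, 14, 35, 33, 10.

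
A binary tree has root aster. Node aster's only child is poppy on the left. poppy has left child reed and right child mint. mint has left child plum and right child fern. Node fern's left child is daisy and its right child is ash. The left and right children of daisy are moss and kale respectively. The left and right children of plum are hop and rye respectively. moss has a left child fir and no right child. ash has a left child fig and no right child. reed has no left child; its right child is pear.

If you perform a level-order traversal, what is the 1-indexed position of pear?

5

Level-order visits nodes level by level from the root, left to right within each level.
Level 0: aster
Level 1: poppy
Level 2: reed, mint
Level 3: pear, plum, fern
Level 4: hop, rye, daisy, ash
Level 5: moss, kale, fig
Level 6: fir
Full level-order sequence: aster, poppy, reed, mint, pear, plum, fern, hop, rye, daisy, ash, moss, kale, fig, fir.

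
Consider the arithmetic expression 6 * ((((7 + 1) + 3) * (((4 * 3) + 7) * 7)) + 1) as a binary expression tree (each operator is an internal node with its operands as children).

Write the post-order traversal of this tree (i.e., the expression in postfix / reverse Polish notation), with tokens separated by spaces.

6 7 1 + 3 + 4 3 * 7 + 7 * * 1 + *

Post-order on an expression tree gives postfix notation: for each operator, emit left operand, right operand, then the operator.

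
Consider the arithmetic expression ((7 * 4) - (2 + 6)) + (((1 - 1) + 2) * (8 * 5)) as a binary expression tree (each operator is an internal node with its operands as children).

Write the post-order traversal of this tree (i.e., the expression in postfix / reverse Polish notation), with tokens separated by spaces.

Post-order on an expression tree gives postfix notation: for each operator, emit left operand, right operand, then the operator.

7 4 * 2 6 + - 1 1 - 2 + 8 5 * * +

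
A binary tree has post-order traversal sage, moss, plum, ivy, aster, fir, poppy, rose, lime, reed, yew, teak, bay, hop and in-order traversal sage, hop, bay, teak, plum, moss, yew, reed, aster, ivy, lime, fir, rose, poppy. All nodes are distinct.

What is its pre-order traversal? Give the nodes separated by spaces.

The last element of post-order is the root; it splits in-order into left and right subtrees.
Root hop: left subtree has 1 node {sage}, right has 12 {bay, teak, plum, moss, yew, reed, aster, ivy, lime, fir, rose, poppy}.
  Root bay: left subtree has 0 nodes { }, right has 11 {teak, plum, moss, yew, reed, aster, ivy, lime, fir, rose, poppy}.
    Root teak: left subtree has 0 nodes { }, right has 10 {plum, moss, yew, reed, aster, ivy, lime, fir, rose, poppy}.
      Root yew: left subtree has 2 nodes {plum, moss}, right has 7 {reed, aster, ivy, lime, fir, rose, poppy}.
        Root plum: left subtree has 0 nodes { }, right has 1 {moss}.
        Root reed: left subtree has 0 nodes { }, right has 6 {aster, ivy, lime, fir, rose, poppy}.
          Root lime: left subtree has 2 nodes {aster, ivy}, right has 3 {fir, rose, poppy}.
            Root aster: left subtree has 0 nodes { }, right has 1 {ivy}.
            Root rose: left subtree has 1 node {fir}, right has 1 {poppy}.

hop sage bay teak yew plum moss reed lime aster ivy rose fir poppy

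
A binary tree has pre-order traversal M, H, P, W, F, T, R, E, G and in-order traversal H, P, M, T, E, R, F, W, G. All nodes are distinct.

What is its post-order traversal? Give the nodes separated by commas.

P, H, E, R, T, F, G, W, M

The first element of pre-order is the root; it splits in-order into left and right subtrees.
Root M: left subtree has 2 nodes {H, P}, right has 6 {T, E, R, F, W, G}.
  Root H: left subtree has 0 nodes { }, right has 1 {P}.
  Root W: left subtree has 4 nodes {T, E, R, F}, right has 1 {G}.
    Root F: left subtree has 3 nodes {T, E, R}, right has 0 { }.
      Root T: left subtree has 0 nodes { }, right has 2 {E, R}.
        Root R: left subtree has 1 node {E}, right has 0 { }.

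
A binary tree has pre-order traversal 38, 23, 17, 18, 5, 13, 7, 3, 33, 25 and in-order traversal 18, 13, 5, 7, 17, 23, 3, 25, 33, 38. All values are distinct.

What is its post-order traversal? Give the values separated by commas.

The first element of pre-order is the root; it splits in-order into left and right subtrees.
Root 38: left subtree has 9 nodes {18, 13, 5, 7, 17, 23, 3, 25, 33}, right has 0 { }.
  Root 23: left subtree has 5 nodes {18, 13, 5, 7, 17}, right has 3 {3, 25, 33}.
    Root 17: left subtree has 4 nodes {18, 13, 5, 7}, right has 0 { }.
      Root 18: left subtree has 0 nodes { }, right has 3 {13, 5, 7}.
        Root 5: left subtree has 1 node {13}, right has 1 {7}.
    Root 3: left subtree has 0 nodes { }, right has 2 {25, 33}.
      Root 33: left subtree has 1 node {25}, right has 0 { }.

13, 7, 5, 18, 17, 25, 33, 3, 23, 38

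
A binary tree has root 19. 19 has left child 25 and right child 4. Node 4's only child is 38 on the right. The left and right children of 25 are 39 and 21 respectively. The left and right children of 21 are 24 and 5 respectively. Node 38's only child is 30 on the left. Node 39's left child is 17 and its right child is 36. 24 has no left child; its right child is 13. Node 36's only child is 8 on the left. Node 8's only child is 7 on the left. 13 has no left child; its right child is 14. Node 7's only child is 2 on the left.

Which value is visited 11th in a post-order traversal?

21

Post-order visits the left subtree, then the right subtree, then the node.
At 19: go left to 25.
  At 25: go left to 39.
    At 39: go left to 17.
      17 is a leaf — visit 17.
    At 39: go right to 36.
      At 36: go left to 8.
        At 8: go left to 7.
          At 7: go left to 2.
            2 is a leaf — visit 2.
          At 7: no right child.
          Visit 7.
        At 8: no right child.
        Visit 8.
      At 36: no right child.
      Visit 36.
    Visit 39.
  At 25: go right to 21.
    At 21: go left to 24.
      At 24: no left child.
      At 24: go right to 13.
        At 13: no left child.
        At 13: go right to 14.
          14 is a leaf — visit 14.
        Visit 13.
      Visit 24.
    At 21: go right to 5.
      5 is a leaf — visit 5.
    Visit 21.
  Visit 25.
At 19: go right to 4.
  At 4: no left child.
  At 4: go right to 38.
    At 38: go left to 30.
      30 is a leaf — visit 30.
    At 38: no right child.
    Visit 38.
  Visit 4.
Visit 19.
Full post-order sequence: 17, 2, 7, 8, 36, 39, 14, 13, 24, 5, 21, 25, 30, 38, 4, 19.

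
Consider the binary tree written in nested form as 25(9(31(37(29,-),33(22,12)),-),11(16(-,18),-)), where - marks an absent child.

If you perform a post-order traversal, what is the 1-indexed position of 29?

1

Post-order visits the left subtree, then the right subtree, then the node.
At 25: go left to 9.
  At 9: go left to 31.
    At 31: go left to 37.
      At 37: go left to 29.
        29 is a leaf — visit 29.
      At 37: no right child.
      Visit 37.
    At 31: go right to 33.
      At 33: go left to 22.
        22 is a leaf — visit 22.
      At 33: go right to 12.
        12 is a leaf — visit 12.
      Visit 33.
    Visit 31.
  At 9: no right child.
  Visit 9.
At 25: go right to 11.
  At 11: go left to 16.
    At 16: no left child.
    At 16: go right to 18.
      18 is a leaf — visit 18.
    Visit 16.
  At 11: no right child.
  Visit 11.
Visit 25.
Full post-order sequence: 29, 37, 22, 12, 33, 31, 9, 18, 16, 11, 25.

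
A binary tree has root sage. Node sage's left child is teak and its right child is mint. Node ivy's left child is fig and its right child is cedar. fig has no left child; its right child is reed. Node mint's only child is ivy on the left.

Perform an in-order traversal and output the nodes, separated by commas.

teak, sage, fig, reed, ivy, cedar, mint

In-order visits the left subtree, then the node, then the right subtree.
At sage: go left to teak.
  teak is a leaf — visit teak.
Visit sage.
At sage: go right to mint.
  At mint: go left to ivy.
    At ivy: go left to fig.
      At fig: no left child.
      Visit fig.
      At fig: go right to reed.
        reed is a leaf — visit reed.
    Visit ivy.
    At ivy: go right to cedar.
      cedar is a leaf — visit cedar.
  Visit mint.
  At mint: no right child.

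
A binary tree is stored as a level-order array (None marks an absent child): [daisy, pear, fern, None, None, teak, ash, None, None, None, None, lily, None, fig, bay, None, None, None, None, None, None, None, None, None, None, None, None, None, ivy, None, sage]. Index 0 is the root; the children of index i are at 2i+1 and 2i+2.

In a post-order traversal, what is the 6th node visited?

Post-order visits the left subtree, then the right subtree, then the node.
At daisy: go left to pear.
  pear is a leaf — visit pear.
At daisy: go right to fern.
  At fern: go left to teak.
    At teak: go left to lily.
      lily is a leaf — visit lily.
    At teak: no right child.
    Visit teak.
  At fern: go right to ash.
    At ash: go left to fig.
      At fig: no left child.
      At fig: go right to ivy.
        ivy is a leaf — visit ivy.
      Visit fig.
    At ash: go right to bay.
      At bay: no left child.
      At bay: go right to sage.
        sage is a leaf — visit sage.
      Visit bay.
    Visit ash.
  Visit fern.
Visit daisy.
Full post-order sequence: pear, lily, teak, ivy, fig, sage, bay, ash, fern, daisy.

sage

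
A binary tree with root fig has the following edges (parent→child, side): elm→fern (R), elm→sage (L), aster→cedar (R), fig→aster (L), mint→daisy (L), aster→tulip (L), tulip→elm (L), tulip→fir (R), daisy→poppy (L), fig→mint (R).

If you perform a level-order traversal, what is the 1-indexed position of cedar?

Level-order visits nodes level by level from the root, left to right within each level.
Level 0: fig
Level 1: aster, mint
Level 2: tulip, cedar, daisy
Level 3: elm, fir, poppy
Level 4: sage, fern
Full level-order sequence: fig, aster, mint, tulip, cedar, daisy, elm, fir, poppy, sage, fern.

5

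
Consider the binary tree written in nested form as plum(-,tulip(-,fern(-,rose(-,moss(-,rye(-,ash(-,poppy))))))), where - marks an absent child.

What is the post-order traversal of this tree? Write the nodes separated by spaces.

poppy ash rye moss rose fern tulip plum

Post-order visits the left subtree, then the right subtree, then the node.
At plum: no left child.
At plum: go right to tulip.
  At tulip: no left child.
  At tulip: go right to fern.
    At fern: no left child.
    At fern: go right to rose.
      At rose: no left child.
      At rose: go right to moss.
        At moss: no left child.
        At moss: go right to rye.
          At rye: no left child.
          At rye: go right to ash.
            At ash: no left child.
            At ash: go right to poppy.
              poppy is a leaf — visit poppy.
            Visit ash.
          Visit rye.
        Visit moss.
      Visit rose.
    Visit fern.
  Visit tulip.
Visit plum.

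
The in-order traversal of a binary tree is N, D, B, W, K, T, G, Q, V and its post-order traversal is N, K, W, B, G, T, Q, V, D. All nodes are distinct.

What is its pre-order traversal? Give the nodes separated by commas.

D, N, V, Q, T, B, W, K, G

The last element of post-order is the root; it splits in-order into left and right subtrees.
Root D: left subtree has 1 node {N}, right has 7 {B, W, K, T, G, Q, V}.
  Root V: left subtree has 6 nodes {B, W, K, T, G, Q}, right has 0 { }.
    Root Q: left subtree has 5 nodes {B, W, K, T, G}, right has 0 { }.
      Root T: left subtree has 3 nodes {B, W, K}, right has 1 {G}.
        Root B: left subtree has 0 nodes { }, right has 2 {W, K}.
          Root W: left subtree has 0 nodes { }, right has 1 {K}.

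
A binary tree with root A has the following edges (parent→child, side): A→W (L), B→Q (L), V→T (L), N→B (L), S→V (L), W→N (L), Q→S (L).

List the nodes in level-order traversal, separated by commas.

Level-order visits nodes level by level from the root, left to right within each level.
Level 0: A
Level 1: W
Level 2: N
Level 3: B
Level 4: Q
Level 5: S
Level 6: V
Level 7: T

A, W, N, B, Q, S, V, T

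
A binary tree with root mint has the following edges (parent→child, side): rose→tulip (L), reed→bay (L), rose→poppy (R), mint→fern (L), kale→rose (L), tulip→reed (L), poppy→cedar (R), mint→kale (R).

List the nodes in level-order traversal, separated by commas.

Level-order visits nodes level by level from the root, left to right within each level.
Level 0: mint
Level 1: fern, kale
Level 2: rose
Level 3: tulip, poppy
Level 4: reed, cedar
Level 5: bay

mint, fern, kale, rose, tulip, poppy, reed, cedar, bay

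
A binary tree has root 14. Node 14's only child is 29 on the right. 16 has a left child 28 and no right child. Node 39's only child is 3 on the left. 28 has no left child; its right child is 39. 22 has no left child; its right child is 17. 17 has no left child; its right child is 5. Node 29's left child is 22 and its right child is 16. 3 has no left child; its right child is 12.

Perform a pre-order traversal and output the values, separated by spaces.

Pre-order visits the node, then its left subtree, then its right subtree.
Visit 14.
At 14: no left child.
At 14: go right to 29.
  Visit 29.
  At 29: go left to 22.
    Visit 22.
    At 22: no left child.
    At 22: go right to 17.
      Visit 17.
      At 17: no left child.
      At 17: go right to 5.
        5 is a leaf — visit 5.
  At 29: go right to 16.
    Visit 16.
    At 16: go left to 28.
      Visit 28.
      At 28: no left child.
      At 28: go right to 39.
        Visit 39.
        At 39: go left to 3.
          Visit 3.
          At 3: no left child.
          At 3: go right to 12.
            12 is a leaf — visit 12.
        At 39: no right child.
    At 16: no right child.

14 29 22 17 5 16 28 39 3 12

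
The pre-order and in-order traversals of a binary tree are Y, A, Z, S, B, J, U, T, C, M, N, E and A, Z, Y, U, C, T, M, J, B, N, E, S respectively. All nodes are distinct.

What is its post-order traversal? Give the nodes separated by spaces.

Z A C M T U J E N B S Y

The first element of pre-order is the root; it splits in-order into left and right subtrees.
Root Y: left subtree has 2 nodes {A, Z}, right has 9 {U, C, T, M, J, B, N, E, S}.
  Root A: left subtree has 0 nodes { }, right has 1 {Z}.
  Root S: left subtree has 8 nodes {U, C, T, M, J, B, N, E}, right has 0 { }.
    Root B: left subtree has 5 nodes {U, C, T, M, J}, right has 2 {N, E}.
      Root J: left subtree has 4 nodes {U, C, T, M}, right has 0 { }.
        Root U: left subtree has 0 nodes { }, right has 3 {C, T, M}.
          Root T: left subtree has 1 node {C}, right has 1 {M}.
      Root N: left subtree has 0 nodes { }, right has 1 {E}.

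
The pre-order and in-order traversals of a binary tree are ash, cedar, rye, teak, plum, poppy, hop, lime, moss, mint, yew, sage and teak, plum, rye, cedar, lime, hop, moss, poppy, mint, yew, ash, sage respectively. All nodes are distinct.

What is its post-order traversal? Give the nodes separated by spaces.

The first element of pre-order is the root; it splits in-order into left and right subtrees.
Root ash: left subtree has 10 nodes {teak, plum, rye, cedar, lime, hop, moss, poppy, mint, yew}, right has 1 {sage}.
  Root cedar: left subtree has 3 nodes {teak, plum, rye}, right has 6 {lime, hop, moss, poppy, mint, yew}.
    Root rye: left subtree has 2 nodes {teak, plum}, right has 0 { }.
      Root teak: left subtree has 0 nodes { }, right has 1 {plum}.
    Root poppy: left subtree has 3 nodes {lime, hop, moss}, right has 2 {mint, yew}.
      Root hop: left subtree has 1 node {lime}, right has 1 {moss}.
      Root mint: left subtree has 0 nodes { }, right has 1 {yew}.

plum teak rye lime moss hop yew mint poppy cedar sage ash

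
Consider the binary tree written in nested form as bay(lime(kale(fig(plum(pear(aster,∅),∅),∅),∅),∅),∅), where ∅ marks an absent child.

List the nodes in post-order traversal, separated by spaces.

Post-order visits the left subtree, then the right subtree, then the node.
At bay: go left to lime.
  At lime: go left to kale.
    At kale: go left to fig.
      At fig: go left to plum.
        At plum: go left to pear.
          At pear: go left to aster.
            aster is a leaf — visit aster.
          At pear: no right child.
          Visit pear.
        At plum: no right child.
        Visit plum.
      At fig: no right child.
      Visit fig.
    At kale: no right child.
    Visit kale.
  At lime: no right child.
  Visit lime.
At bay: no right child.
Visit bay.

aster pear plum fig kale lime bay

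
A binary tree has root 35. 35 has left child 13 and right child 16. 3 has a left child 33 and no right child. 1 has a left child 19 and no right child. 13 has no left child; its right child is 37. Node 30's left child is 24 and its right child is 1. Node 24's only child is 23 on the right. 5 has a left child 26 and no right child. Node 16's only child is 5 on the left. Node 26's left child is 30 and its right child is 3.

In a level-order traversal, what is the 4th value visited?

Level-order visits nodes level by level from the root, left to right within each level.
Level 0: 35
Level 1: 13, 16
Level 2: 37, 5
Level 3: 26
Level 4: 30, 3
Level 5: 24, 1, 33
Level 6: 23, 19
Full level-order sequence: 35, 13, 16, 37, 5, 26, 30, 3, 24, 1, 33, 23, 19.

37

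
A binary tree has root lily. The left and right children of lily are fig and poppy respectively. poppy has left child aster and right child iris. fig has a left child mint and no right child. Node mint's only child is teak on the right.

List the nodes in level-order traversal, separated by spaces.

lily fig poppy mint aster iris teak

Level-order visits nodes level by level from the root, left to right within each level.
Level 0: lily
Level 1: fig, poppy
Level 2: mint, aster, iris
Level 3: teak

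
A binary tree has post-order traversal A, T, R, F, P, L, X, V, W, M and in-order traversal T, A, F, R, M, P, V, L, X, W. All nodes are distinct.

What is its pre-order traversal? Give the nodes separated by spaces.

The last element of post-order is the root; it splits in-order into left and right subtrees.
Root M: left subtree has 4 nodes {T, A, F, R}, right has 5 {P, V, L, X, W}.
  Root F: left subtree has 2 nodes {T, A}, right has 1 {R}.
    Root T: left subtree has 0 nodes { }, right has 1 {A}.
  Root W: left subtree has 4 nodes {P, V, L, X}, right has 0 { }.
    Root V: left subtree has 1 node {P}, right has 2 {L, X}.
      Root X: left subtree has 1 node {L}, right has 0 { }.

M F T A R W V P X L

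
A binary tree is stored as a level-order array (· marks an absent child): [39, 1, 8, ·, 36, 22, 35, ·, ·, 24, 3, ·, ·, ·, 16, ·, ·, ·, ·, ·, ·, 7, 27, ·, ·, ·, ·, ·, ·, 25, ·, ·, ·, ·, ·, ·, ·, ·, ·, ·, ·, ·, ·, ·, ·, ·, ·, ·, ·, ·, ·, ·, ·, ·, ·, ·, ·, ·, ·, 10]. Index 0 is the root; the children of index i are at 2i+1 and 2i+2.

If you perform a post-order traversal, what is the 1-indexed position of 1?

Post-order visits the left subtree, then the right subtree, then the node.
At 39: go left to 1.
  At 1: no left child.
  At 1: go right to 36.
    At 36: go left to 24.
      24 is a leaf — visit 24.
    At 36: go right to 3.
      At 3: go left to 7.
        7 is a leaf — visit 7.
      At 3: go right to 27.
        27 is a leaf — visit 27.
      Visit 3.
    Visit 36.
  Visit 1.
At 39: go right to 8.
  At 8: go left to 22.
    22 is a leaf — visit 22.
  At 8: go right to 35.
    At 35: no left child.
    At 35: go right to 16.
      At 16: go left to 25.
        At 25: go left to 10.
          10 is a leaf — visit 10.
        At 25: no right child.
        Visit 25.
      At 16: no right child.
      Visit 16.
    Visit 35.
  Visit 8.
Visit 39.
Full post-order sequence: 24, 7, 27, 3, 36, 1, 22, 10, 25, 16, 35, 8, 39.

6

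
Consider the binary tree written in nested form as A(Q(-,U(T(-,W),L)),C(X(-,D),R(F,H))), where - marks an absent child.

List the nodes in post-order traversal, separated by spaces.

Post-order visits the left subtree, then the right subtree, then the node.
At A: go left to Q.
  At Q: no left child.
  At Q: go right to U.
    At U: go left to T.
      At T: no left child.
      At T: go right to W.
        W is a leaf — visit W.
      Visit T.
    At U: go right to L.
      L is a leaf — visit L.
    Visit U.
  Visit Q.
At A: go right to C.
  At C: go left to X.
    At X: no left child.
    At X: go right to D.
      D is a leaf — visit D.
    Visit X.
  At C: go right to R.
    At R: go left to F.
      F is a leaf — visit F.
    At R: go right to H.
      H is a leaf — visit H.
    Visit R.
  Visit C.
Visit A.

W T L U Q D X F H R C A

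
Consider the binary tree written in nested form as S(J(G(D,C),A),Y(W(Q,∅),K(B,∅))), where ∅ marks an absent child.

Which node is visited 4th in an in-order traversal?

In-order visits the left subtree, then the node, then the right subtree.
At S: go left to J.
  At J: go left to G.
    At G: go left to D.
      D is a leaf — visit D.
    Visit G.
    At G: go right to C.
      C is a leaf — visit C.
  Visit J.
  At J: go right to A.
    A is a leaf — visit A.
Visit S.
At S: go right to Y.
  At Y: go left to W.
    At W: go left to Q.
      Q is a leaf — visit Q.
    Visit W.
    At W: no right child.
  Visit Y.
  At Y: go right to K.
    At K: go left to B.
      B is a leaf — visit B.
    Visit K.
    At K: no right child.
Full in-order sequence: D, G, C, J, A, S, Q, W, Y, B, K.

J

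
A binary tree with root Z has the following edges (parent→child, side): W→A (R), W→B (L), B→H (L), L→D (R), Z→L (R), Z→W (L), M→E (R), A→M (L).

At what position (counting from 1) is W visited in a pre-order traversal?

Pre-order visits the node, then its left subtree, then its right subtree.
Visit Z.
At Z: go left to W.
  Visit W.
  At W: go left to B.
    Visit B.
    At B: go left to H.
      H is a leaf — visit H.
    At B: no right child.
  At W: go right to A.
    Visit A.
    At A: go left to M.
      Visit M.
      At M: no left child.
      At M: go right to E.
        E is a leaf — visit E.
    At A: no right child.
At Z: go right to L.
  Visit L.
  At L: no left child.
  At L: go right to D.
    D is a leaf — visit D.
Full pre-order sequence: Z, W, B, H, A, M, E, L, D.

2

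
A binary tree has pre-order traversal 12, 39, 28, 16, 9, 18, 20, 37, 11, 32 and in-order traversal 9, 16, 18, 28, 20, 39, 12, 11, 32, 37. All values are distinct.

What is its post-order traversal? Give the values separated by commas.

The first element of pre-order is the root; it splits in-order into left and right subtrees.
Root 12: left subtree has 6 nodes {9, 16, 18, 28, 20, 39}, right has 3 {11, 32, 37}.
  Root 39: left subtree has 5 nodes {9, 16, 18, 28, 20}, right has 0 { }.
    Root 28: left subtree has 3 nodes {9, 16, 18}, right has 1 {20}.
      Root 16: left subtree has 1 node {9}, right has 1 {18}.
  Root 37: left subtree has 2 nodes {11, 32}, right has 0 { }.
    Root 11: left subtree has 0 nodes { }, right has 1 {32}.

9, 18, 16, 20, 28, 39, 32, 11, 37, 12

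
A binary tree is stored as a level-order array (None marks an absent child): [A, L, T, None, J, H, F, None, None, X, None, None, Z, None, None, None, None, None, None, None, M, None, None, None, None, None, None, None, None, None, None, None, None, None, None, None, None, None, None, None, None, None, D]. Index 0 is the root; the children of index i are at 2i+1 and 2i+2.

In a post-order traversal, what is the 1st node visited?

D

Post-order visits the left subtree, then the right subtree, then the node.
At A: go left to L.
  At L: no left child.
  At L: go right to J.
    At J: go left to X.
      At X: no left child.
      At X: go right to M.
        At M: no left child.
        At M: go right to D.
          D is a leaf — visit D.
        Visit M.
      Visit X.
    At J: no right child.
    Visit J.
  Visit L.
At A: go right to T.
  At T: go left to H.
    At H: no left child.
    At H: go right to Z.
      Z is a leaf — visit Z.
    Visit H.
  At T: go right to F.
    F is a leaf — visit F.
  Visit T.
Visit A.
Full post-order sequence: D, M, X, J, L, Z, H, F, T, A.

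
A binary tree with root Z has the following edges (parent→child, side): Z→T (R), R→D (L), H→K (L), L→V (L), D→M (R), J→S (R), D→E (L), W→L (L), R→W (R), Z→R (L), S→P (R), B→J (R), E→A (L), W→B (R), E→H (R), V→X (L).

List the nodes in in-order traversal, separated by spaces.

In-order visits the left subtree, then the node, then the right subtree.
At Z: go left to R.
  At R: go left to D.
    At D: go left to E.
      At E: go left to A.
        A is a leaf — visit A.
      Visit E.
      At E: go right to H.
        At H: go left to K.
          K is a leaf — visit K.
        Visit H.
        At H: no right child.
    Visit D.
    At D: go right to M.
      M is a leaf — visit M.
  Visit R.
  At R: go right to W.
    At W: go left to L.
      At L: go left to V.
        At V: go left to X.
          X is a leaf — visit X.
        Visit V.
        At V: no right child.
      Visit L.
      At L: no right child.
    Visit W.
    At W: go right to B.
      At B: no left child.
      Visit B.
      At B: go right to J.
        At J: no left child.
        Visit J.
        At J: go right to S.
          At S: no left child.
          Visit S.
          At S: go right to P.
            P is a leaf — visit P.
Visit Z.
At Z: go right to T.
  T is a leaf — visit T.

A E K H D M R X V L W B J S P Z T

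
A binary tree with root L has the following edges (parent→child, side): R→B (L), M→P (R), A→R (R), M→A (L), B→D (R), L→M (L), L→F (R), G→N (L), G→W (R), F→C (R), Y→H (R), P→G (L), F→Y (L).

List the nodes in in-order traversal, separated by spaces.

In-order visits the left subtree, then the node, then the right subtree.
At L: go left to M.
  At M: go left to A.
    At A: no left child.
    Visit A.
    At A: go right to R.
      At R: go left to B.
        At B: no left child.
        Visit B.
        At B: go right to D.
          D is a leaf — visit D.
      Visit R.
      At R: no right child.
  Visit M.
  At M: go right to P.
    At P: go left to G.
      At G: go left to N.
        N is a leaf — visit N.
      Visit G.
      At G: go right to W.
        W is a leaf — visit W.
    Visit P.
    At P: no right child.
Visit L.
At L: go right to F.
  At F: go left to Y.
    At Y: no left child.
    Visit Y.
    At Y: go right to H.
      H is a leaf — visit H.
  Visit F.
  At F: go right to C.
    C is a leaf — visit C.

A B D R M N G W P L Y H F C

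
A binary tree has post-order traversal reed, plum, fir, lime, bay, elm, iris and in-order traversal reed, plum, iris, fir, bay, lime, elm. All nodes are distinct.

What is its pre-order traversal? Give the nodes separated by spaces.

The last element of post-order is the root; it splits in-order into left and right subtrees.
Root iris: left subtree has 2 nodes {reed, plum}, right has 4 {fir, bay, lime, elm}.
  Root plum: left subtree has 1 node {reed}, right has 0 { }.
  Root elm: left subtree has 3 nodes {fir, bay, lime}, right has 0 { }.
    Root bay: left subtree has 1 node {fir}, right has 1 {lime}.

iris plum reed elm bay fir lime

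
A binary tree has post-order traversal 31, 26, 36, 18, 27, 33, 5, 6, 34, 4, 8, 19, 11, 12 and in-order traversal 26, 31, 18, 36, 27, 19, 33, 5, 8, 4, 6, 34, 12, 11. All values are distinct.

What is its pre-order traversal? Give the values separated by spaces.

12 19 27 18 26 31 36 8 5 33 4 34 6 11

The last element of post-order is the root; it splits in-order into left and right subtrees.
Root 12: left subtree has 12 nodes {26, 31, 18, 36, 27, 19, 33, 5, 8, 4, 6, 34}, right has 1 {11}.
  Root 19: left subtree has 5 nodes {26, 31, 18, 36, 27}, right has 6 {33, 5, 8, 4, 6, 34}.
    Root 27: left subtree has 4 nodes {26, 31, 18, 36}, right has 0 { }.
      Root 18: left subtree has 2 nodes {26, 31}, right has 1 {36}.
        Root 26: left subtree has 0 nodes { }, right has 1 {31}.
    Root 8: left subtree has 2 nodes {33, 5}, right has 3 {4, 6, 34}.
      Root 5: left subtree has 1 node {33}, right has 0 { }.
      Root 4: left subtree has 0 nodes { }, right has 2 {6, 34}.
        Root 34: left subtree has 1 node {6}, right has 0 { }.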